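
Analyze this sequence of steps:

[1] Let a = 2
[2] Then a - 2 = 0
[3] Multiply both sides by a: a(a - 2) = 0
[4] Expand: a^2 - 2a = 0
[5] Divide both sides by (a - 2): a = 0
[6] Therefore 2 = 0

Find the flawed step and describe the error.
Step 5: Divide both sides by (a - 2): a = 0

Step 5 divides both sides by (a - 2). However, since a = 2, we have (a - 2) = 0. Division by zero is undefined, making this step invalid.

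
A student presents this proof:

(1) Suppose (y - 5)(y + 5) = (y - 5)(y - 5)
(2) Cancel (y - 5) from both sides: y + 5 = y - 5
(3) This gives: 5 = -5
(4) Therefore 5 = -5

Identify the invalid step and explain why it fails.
Step 2: Cancel (y - 5) from both sides: y + 5 = y - 5

Step 2 cancels (y - 5) from both sides. This is only valid if (y - 5) ≠ 0, i.e., y ≠ 5. When y = 5, both sides equal zero regardless of the other factors. The correct approach requires considering y = 5 as a separate case.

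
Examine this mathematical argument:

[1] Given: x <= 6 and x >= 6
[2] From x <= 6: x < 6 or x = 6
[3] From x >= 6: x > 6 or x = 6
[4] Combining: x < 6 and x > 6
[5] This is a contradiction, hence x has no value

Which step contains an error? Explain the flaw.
Step 4: Combining: x < 6 and x > 6

Step 4 incorrectly combines the conditions. From x <= 6 and x >= 6, the intersection is x = 6. The error treats the 'or' cases as 'and' requirements. The correct conclusion is that x = 6 is the unique solution, not that no solution exists.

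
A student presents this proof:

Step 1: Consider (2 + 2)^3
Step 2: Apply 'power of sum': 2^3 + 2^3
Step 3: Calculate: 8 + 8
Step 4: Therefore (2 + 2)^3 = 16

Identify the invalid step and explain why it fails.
Step 2: Apply 'power of sum': 2^3 + 2^3

Step 2 incorrectly applies a non-existent rule '(a+b)^n = a^n + b^n'. This is false in general. The correct expansion uses the binomial theorem. The actual value is (2 + 2)^3 = 4^3 = 64, not 16.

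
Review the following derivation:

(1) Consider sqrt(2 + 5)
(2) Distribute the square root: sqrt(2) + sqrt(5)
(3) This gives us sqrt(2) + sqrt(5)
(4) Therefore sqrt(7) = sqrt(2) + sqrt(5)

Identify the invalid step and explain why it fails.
Step 2: Distribute the square root: sqrt(2) + sqrt(5)

Step 2 incorrectly 'distributes' the square root over addition. The square root function does not distribute: sqrt(a + b) ≠ sqrt(a) + sqrt(b). In fact, sqrt(2 + 5) = sqrt(7) ≈ 2.6458, while sqrt(2) + sqrt(5) ≈ 3.6503.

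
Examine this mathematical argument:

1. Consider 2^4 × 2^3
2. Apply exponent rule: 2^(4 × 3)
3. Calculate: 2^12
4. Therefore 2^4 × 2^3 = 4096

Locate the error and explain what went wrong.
Step 2: Apply exponent rule: 2^(4 × 3)

Step 2 incorrectly states that a^b × a^c = a^(b×c). The correct rule is a^b × a^c = a^(b+c). The actual value is 2^4 × 2^3 = 2^7 = 128, not 2^12 = 4096.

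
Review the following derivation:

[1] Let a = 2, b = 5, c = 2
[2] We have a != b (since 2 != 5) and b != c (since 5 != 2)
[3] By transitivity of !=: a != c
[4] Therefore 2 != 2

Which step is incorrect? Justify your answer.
Step 3: By transitivity of !=: a != c

Step 3 incorrectly applies transitivity to the '!=' relation. Transitivity states: if a R b and b R c, then a R c. However, '!=' is not transitive. Counterexample: 2 != 5 and 5 != 2, but 2 = 2 (both equal 2). Transitivity holds for relations like <, <=, =, but not for !=.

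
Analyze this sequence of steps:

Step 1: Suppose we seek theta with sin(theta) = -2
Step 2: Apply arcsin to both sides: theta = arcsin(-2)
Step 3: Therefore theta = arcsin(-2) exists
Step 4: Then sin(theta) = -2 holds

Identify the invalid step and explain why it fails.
Step 2: Apply arcsin to both sides: theta = arcsin(-2)

Step 2 applies arcsin to -2. However, arcsin(x) is only defined for x in [-1, 1] because sin(theta) can only produce values in that range. Since |-2| > 1, arcsin(-2) is undefined. There is no angle whose sine equals -2.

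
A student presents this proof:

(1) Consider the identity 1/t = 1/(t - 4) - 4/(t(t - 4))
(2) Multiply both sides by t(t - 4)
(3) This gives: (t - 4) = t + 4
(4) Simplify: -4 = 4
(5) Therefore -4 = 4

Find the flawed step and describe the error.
Step 3: This gives: (t - 4) = t + 4

Step 3 makes a sign error when clearing denominators. Multiplying -4/(t(t - 4)) by t(t - 4) gives -4, not +4. The correct result is (t - 4) = t - 4, which is trivially true, not (t - 4) = t + 4. (Step 1 is a valid identity: 1/(t - 4) - 4/(t(t - 4)) = (t - 4)/(t(t - 4)) = 1/t.)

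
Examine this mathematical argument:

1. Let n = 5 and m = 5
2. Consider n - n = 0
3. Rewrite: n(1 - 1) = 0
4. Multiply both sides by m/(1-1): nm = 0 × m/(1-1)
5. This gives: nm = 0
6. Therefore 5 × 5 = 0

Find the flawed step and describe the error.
Step 4: Multiply both sides by m/(1-1): nm = 0 × m/(1-1)

Step 4 multiplies both sides by m/(1-1). However, 1-1 = 0, so this is multiplication by m/0, which is undefined. We cannot multiply by an undefined expression.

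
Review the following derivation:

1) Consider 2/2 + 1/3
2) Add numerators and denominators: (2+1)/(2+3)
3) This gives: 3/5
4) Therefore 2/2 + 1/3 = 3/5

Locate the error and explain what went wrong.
Step 2: Add numerators and denominators: (2+1)/(2+3)

Step 2 incorrectly adds fractions by separately adding numerators and denominators. This is wrong. The correct method requires a common denominator: 2/2 + 1/3 = (2×3 + 1×2)/(2×3) = 8/6 = 4/3. The method used gives 3/5, which is different.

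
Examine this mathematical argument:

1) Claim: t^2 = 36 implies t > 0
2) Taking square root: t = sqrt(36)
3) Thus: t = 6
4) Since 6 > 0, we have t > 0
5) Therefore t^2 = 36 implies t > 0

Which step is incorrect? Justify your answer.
Step 2: Taking square root: t = sqrt(36)

Step 2 takes the square root and assumes the positive root only. The equation t^2 = 36 actually has two solutions: t = 6 and t = -6. The proof silently assumes t > 0 without justification, then uses this assumption to conclude t > 0, which is circular. The counterexample t = -6 shows the claim is false.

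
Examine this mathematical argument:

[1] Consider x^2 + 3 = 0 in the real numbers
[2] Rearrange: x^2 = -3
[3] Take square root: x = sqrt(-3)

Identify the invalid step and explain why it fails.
Step 3: Take square root: x = sqrt(-3)

Step 3 takes the square root of -3, which is negative. In the real number system, the square root of a negative number is undefined. The equation x^2 + 3 = 0 has no real solutions. Square roots of negative numbers only exist in the complex numbers.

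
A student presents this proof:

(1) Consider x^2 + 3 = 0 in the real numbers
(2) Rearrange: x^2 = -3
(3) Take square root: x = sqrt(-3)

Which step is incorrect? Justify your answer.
Step 3: Take square root: x = sqrt(-3)

Step 3 takes the square root of -3, which is negative. In the real number system, the square root of a negative number is undefined. The equation x^2 + 3 = 0 has no real solutions. Square roots of negative numbers only exist in the complex numbers.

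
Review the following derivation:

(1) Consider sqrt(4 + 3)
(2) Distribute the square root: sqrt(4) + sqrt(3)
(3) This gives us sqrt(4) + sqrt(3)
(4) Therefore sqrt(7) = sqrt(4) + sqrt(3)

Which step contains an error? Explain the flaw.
Step 2: Distribute the square root: sqrt(4) + sqrt(3)

Step 2 incorrectly 'distributes' the square root over addition. The square root function does not distribute: sqrt(a + b) ≠ sqrt(a) + sqrt(b). In fact, sqrt(4 + 3) = sqrt(7) ≈ 2.6458, while sqrt(4) + sqrt(3) ≈ 3.7321.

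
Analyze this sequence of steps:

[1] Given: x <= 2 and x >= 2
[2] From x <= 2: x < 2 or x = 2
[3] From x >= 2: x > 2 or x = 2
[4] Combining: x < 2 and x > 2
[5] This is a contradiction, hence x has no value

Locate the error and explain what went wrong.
Step 4: Combining: x < 2 and x > 2

Step 4 incorrectly combines the conditions. From x <= 2 and x >= 2, the intersection is x = 2. The error treats the 'or' cases as 'and' requirements. The correct conclusion is that x = 2 is the unique solution, not that no solution exists.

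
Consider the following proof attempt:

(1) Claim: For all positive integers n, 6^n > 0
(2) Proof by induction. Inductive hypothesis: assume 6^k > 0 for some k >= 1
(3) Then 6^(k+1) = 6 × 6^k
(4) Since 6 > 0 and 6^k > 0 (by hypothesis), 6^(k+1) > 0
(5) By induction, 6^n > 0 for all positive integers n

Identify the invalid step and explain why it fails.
Step 5: By induction, 6^n > 0 for all positive integers n

Step 5 concludes the proof by induction, but no base case was ever established. A valid induction proof requires: (1) a base case proving 6^1 > 0, and (2) an inductive step showing IF 6^k > 0 THEN 6^(k+1) > 0. Steps 2-4 correctly establish the inductive step, but without the base case the conclusion in step 5 does not follow.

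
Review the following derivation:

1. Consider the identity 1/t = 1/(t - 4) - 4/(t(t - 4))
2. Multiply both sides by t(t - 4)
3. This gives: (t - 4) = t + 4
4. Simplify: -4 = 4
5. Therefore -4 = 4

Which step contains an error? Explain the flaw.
Step 3: This gives: (t - 4) = t + 4

Step 3 makes a sign error when clearing denominators. Multiplying -4/(t(t - 4)) by t(t - 4) gives -4, not +4. The correct result is (t - 4) = t - 4, which is trivially true, not (t - 4) = t + 4. (Step 1 is a valid identity: 1/(t - 4) - 4/(t(t - 4)) = (t - 4)/(t(t - 4)) = 1/t.)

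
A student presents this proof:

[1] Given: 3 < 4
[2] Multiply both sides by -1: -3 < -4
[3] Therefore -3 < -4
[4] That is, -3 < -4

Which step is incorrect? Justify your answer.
Step 2: Multiply both sides by -1: -3 < -4

Step 2 multiplies both sides by -1 but fails to reverse the inequality sign. When multiplying (or dividing) an inequality by a negative number, the direction must be reversed. Since 3 < 4, we should get -3 > -4, i.e., -3 > -4.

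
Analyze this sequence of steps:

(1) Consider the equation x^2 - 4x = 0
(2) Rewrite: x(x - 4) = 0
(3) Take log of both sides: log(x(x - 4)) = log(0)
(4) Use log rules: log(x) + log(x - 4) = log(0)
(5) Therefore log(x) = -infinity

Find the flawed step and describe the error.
Step 3: Take log of both sides: log(x(x - 4)) = log(0)

Step 3 takes the logarithm of both sides, resulting in log(0) on the right side. The logarithm is only defined for positive numbers; log(0) is undefined (approaches negative infinity). This operation is invalid.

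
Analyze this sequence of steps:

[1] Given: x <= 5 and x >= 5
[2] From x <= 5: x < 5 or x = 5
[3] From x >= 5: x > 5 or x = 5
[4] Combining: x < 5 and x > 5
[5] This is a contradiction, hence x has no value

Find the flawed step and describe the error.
Step 4: Combining: x < 5 and x > 5

Step 4 incorrectly combines the conditions. From x <= 5 and x >= 5, the intersection is x = 5. The error treats the 'or' cases as 'and' requirements. The correct conclusion is that x = 5 is the unique solution, not that no solution exists.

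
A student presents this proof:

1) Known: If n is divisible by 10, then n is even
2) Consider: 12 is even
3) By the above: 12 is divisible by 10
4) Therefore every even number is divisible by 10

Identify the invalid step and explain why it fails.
Step 3: By the above: 12 is divisible by 10

Step 3 commits the fallacy of affirming the consequent. The known fact 'divisible by 10 → even' does NOT imply 'even → divisible by 10'. That would be the converse, which is false. For example, 12 is even but 12 ÷ 10 = 1.20, which is not an integer.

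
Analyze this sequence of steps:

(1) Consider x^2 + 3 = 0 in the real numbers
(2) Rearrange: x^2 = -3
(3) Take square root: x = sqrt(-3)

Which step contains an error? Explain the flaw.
Step 3: Take square root: x = sqrt(-3)

Step 3 takes the square root of -3, which is negative. In the real number system, the square root of a negative number is undefined. The equation x^2 + 3 = 0 has no real solutions. Square roots of negative numbers only exist in the complex numbers.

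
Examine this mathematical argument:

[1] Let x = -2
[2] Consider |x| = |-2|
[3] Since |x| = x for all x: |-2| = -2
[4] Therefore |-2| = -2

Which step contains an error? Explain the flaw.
Step 3: Since |x| = x for all x: |-2| = -2

Step 3 incorrectly states that |x| = x for all x. The correct definition is |x| = x when x >= 0, and |x| = -x when x < 0. Since -2 < 0, we have |-2| = -(-2) = 2, not -2.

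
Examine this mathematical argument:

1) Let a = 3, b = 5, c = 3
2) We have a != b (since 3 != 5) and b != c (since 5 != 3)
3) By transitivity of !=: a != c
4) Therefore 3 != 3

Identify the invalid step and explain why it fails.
Step 3: By transitivity of !=: a != c

Step 3 incorrectly applies transitivity to the '!=' relation. Transitivity states: if a R b and b R c, then a R c. However, '!=' is not transitive. Counterexample: 3 != 5 and 5 != 3, but 3 = 3 (both equal 3). Transitivity holds for relations like <, <=, =, but not for !=.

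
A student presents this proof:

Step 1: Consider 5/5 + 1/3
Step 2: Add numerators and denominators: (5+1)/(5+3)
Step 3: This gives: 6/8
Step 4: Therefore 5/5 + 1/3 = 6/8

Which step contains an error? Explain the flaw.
Step 2: Add numerators and denominators: (5+1)/(5+3)

Step 2 incorrectly adds fractions by separately adding numerators and denominators. This is wrong. The correct method requires a common denominator: 5/5 + 1/3 = (5×3 + 1×5)/(5×3) = 20/15 = 4/3. The method used gives 6/8, which is different.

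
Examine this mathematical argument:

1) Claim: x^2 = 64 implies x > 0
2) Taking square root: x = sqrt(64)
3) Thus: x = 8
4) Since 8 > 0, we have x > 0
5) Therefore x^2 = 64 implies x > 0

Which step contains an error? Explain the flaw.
Step 2: Taking square root: x = sqrt(64)

Step 2 takes the square root and assumes the positive root only. The equation x^2 = 64 actually has two solutions: x = 8 and x = -8. The proof silently assumes x > 0 without justification, then uses this assumption to conclude x > 0, which is circular. The counterexample x = -8 shows the claim is false.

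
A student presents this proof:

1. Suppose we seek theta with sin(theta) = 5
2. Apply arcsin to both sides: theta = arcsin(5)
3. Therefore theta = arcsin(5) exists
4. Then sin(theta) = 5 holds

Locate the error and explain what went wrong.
Step 2: Apply arcsin to both sides: theta = arcsin(5)

Step 2 applies arcsin to 5. However, arcsin(x) is only defined for x in [-1, 1] because sin(theta) can only produce values in that range. Since |5| > 1, arcsin(5) is undefined. There is no angle whose sine equals 5.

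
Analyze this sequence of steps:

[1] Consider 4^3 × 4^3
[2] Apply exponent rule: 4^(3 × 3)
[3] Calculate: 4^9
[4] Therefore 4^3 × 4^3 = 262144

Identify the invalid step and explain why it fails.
Step 2: Apply exponent rule: 4^(3 × 3)

Step 2 incorrectly states that a^b × a^c = a^(b×c). The correct rule is a^b × a^c = a^(b+c). The actual value is 4^3 × 4^3 = 4^6 = 4096, not 4^9 = 262144.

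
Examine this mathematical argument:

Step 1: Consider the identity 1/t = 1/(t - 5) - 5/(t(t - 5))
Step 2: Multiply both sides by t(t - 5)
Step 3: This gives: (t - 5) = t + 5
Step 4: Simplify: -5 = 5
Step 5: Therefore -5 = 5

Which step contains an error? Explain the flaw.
Step 3: This gives: (t - 5) = t + 5

Step 3 makes a sign error when clearing denominators. Multiplying -5/(t(t - 5)) by t(t - 5) gives -5, not +5. The correct result is (t - 5) = t - 5, which is trivially true, not (t - 5) = t + 5. (Step 1 is a valid identity: 1/(t - 5) - 5/(t(t - 5)) = (t - 5)/(t(t - 5)) = 1/t.)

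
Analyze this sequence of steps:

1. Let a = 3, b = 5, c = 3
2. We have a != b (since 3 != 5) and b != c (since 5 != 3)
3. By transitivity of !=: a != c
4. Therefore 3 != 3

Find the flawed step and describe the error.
Step 3: By transitivity of !=: a != c

Step 3 incorrectly applies transitivity to the '!=' relation. Transitivity states: if a R b and b R c, then a R c. However, '!=' is not transitive. Counterexample: 3 != 5 and 5 != 3, but 3 = 3 (both equal 3). Transitivity holds for relations like <, <=, =, but not for !=.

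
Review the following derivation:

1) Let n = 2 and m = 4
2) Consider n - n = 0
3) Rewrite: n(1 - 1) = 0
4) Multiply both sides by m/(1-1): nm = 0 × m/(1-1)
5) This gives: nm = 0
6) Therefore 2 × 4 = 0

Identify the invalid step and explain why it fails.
Step 4: Multiply both sides by m/(1-1): nm = 0 × m/(1-1)

Step 4 multiplies both sides by m/(1-1). However, 1-1 = 0, so this is multiplication by m/0, which is undefined. We cannot multiply by an undefined expression.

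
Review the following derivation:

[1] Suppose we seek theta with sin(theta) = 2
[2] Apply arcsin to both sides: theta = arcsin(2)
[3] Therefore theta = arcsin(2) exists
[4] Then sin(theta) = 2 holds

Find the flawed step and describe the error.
Step 2: Apply arcsin to both sides: theta = arcsin(2)

Step 2 applies arcsin to 2. However, arcsin(x) is only defined for x in [-1, 1] because sin(theta) can only produce values in that range. Since |2| > 1, arcsin(2) is undefined. There is no angle whose sine equals 2.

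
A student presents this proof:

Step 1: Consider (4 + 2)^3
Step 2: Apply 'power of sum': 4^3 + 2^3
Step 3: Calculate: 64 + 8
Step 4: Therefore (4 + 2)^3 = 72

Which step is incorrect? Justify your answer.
Step 2: Apply 'power of sum': 4^3 + 2^3

Step 2 incorrectly applies a non-existent rule '(a+b)^n = a^n + b^n'. This is false in general. The correct expansion uses the binomial theorem. The actual value is (4 + 2)^3 = 6^3 = 216, not 72.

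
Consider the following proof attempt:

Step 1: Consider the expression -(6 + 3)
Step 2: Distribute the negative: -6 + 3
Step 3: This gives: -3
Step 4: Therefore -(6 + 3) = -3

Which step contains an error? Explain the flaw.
Step 2: Distribute the negative: -6 + 3

Step 2 incorrectly distributes the negative sign. The correct distribution is -(6 + 3) = -6 - 3 = -9. The negative must be applied to both terms, not just the first. The error treats -(6 + 3) as -6 + 3, which equals -3 instead of -9.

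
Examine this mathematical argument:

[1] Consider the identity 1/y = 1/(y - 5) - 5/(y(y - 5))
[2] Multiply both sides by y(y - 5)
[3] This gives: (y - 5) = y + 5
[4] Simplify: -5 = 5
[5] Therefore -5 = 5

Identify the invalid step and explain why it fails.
Step 3: This gives: (y - 5) = y + 5

Step 3 makes a sign error when clearing denominators. Multiplying -5/(y(y - 5)) by y(y - 5) gives -5, not +5. The correct result is (y - 5) = y - 5, which is trivially true, not (y - 5) = y + 5. (Step 1 is a valid identity: 1/(y - 5) - 5/(y(y - 5)) = (y - 5)/(y(y - 5)) = 1/y.)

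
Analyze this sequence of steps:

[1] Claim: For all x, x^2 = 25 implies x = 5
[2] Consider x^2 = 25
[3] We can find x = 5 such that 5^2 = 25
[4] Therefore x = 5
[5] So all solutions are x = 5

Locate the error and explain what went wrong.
Step 4: Therefore x = 5

Step 4 incorrectly concludes that x = 5 is the only solution. The proof shows that x = 5 is A solution (existence), but does not show it is the ONLY solution (uniqueness). In fact, x = -5 is also a solution since (-5)^2 = 25. Finding one solution doesn't prove there are no others.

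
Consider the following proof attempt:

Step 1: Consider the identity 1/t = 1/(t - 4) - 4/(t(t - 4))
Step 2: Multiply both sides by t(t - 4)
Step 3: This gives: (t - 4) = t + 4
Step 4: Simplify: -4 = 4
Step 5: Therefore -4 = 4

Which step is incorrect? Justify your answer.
Step 3: This gives: (t - 4) = t + 4

Step 3 makes a sign error when clearing denominators. Multiplying -4/(t(t - 4)) by t(t - 4) gives -4, not +4. The correct result is (t - 4) = t - 4, which is trivially true, not (t - 4) = t + 4. (Step 1 is a valid identity: 1/(t - 4) - 4/(t(t - 4)) = (t - 4)/(t(t - 4)) = 1/t.)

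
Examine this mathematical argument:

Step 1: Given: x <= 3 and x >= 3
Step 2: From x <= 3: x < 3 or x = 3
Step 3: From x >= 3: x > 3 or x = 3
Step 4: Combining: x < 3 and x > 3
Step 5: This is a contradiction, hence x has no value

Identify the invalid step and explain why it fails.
Step 4: Combining: x < 3 and x > 3

Step 4 incorrectly combines the conditions. From x <= 3 and x >= 3, the intersection is x = 3. The error treats the 'or' cases as 'and' requirements. The correct conclusion is that x = 3 is the unique solution, not that no solution exists.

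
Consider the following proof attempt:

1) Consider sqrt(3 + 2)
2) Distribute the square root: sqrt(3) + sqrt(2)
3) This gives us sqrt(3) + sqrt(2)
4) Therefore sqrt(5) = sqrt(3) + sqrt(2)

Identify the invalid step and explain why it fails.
Step 2: Distribute the square root: sqrt(3) + sqrt(2)

Step 2 incorrectly 'distributes' the square root over addition. The square root function does not distribute: sqrt(a + b) ≠ sqrt(a) + sqrt(b). In fact, sqrt(3 + 2) = sqrt(5) ≈ 2.2361, while sqrt(3) + sqrt(2) ≈ 3.1463.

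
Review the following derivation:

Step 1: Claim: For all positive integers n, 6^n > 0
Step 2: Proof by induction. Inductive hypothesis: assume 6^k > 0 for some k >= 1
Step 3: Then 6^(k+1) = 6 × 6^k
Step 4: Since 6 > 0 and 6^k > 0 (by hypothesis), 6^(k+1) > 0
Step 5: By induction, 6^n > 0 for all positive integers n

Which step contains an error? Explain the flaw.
Step 5: By induction, 6^n > 0 for all positive integers n

Step 5 concludes the proof by induction, but no base case was ever established. A valid induction proof requires: (1) a base case proving 6^1 > 0, and (2) an inductive step showing IF 6^k > 0 THEN 6^(k+1) > 0. Steps 2-4 correctly establish the inductive step, but without the base case the conclusion in step 5 does not follow.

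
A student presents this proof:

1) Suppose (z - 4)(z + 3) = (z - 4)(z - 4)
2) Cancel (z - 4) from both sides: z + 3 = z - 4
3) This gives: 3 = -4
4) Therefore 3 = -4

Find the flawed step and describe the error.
Step 2: Cancel (z - 4) from both sides: z + 3 = z - 4

Step 2 cancels (z - 4) from both sides. This is only valid if (z - 4) ≠ 0, i.e., z ≠ 4. When z = 4, both sides equal zero regardless of the other factors. The correct approach requires considering z = 4 as a separate case.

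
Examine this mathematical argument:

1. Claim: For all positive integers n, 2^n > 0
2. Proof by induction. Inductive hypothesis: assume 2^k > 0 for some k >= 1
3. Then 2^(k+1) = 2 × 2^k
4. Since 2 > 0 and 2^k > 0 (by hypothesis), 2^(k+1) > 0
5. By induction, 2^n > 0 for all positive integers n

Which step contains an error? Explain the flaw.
Step 5: By induction, 2^n > 0 for all positive integers n

Step 5 concludes the proof by induction, but no base case was ever established. A valid induction proof requires: (1) a base case proving 2^1 > 0, and (2) an inductive step showing IF 2^k > 0 THEN 2^(k+1) > 0. Steps 2-4 correctly establish the inductive step, but without the base case the conclusion in step 5 does not follow.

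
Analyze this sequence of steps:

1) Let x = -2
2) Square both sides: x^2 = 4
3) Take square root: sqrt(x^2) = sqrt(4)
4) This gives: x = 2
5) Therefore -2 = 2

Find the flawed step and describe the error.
Step 4: This gives: x = 2

Step 4 incorrectly states that sqrt(x^2) = x. The correct identity is sqrt(x^2) = |x|. Since x = -2 < 0, we have sqrt(x^2) = |-2| = 2, not x = -2.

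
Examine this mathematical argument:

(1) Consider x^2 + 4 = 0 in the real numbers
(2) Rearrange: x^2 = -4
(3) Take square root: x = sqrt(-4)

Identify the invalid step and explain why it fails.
Step 3: Take square root: x = sqrt(-4)

Step 3 takes the square root of -4, which is negative. In the real number system, the square root of a negative number is undefined. The equation x^2 + 4 = 0 has no real solutions. Square roots of negative numbers only exist in the complex numbers.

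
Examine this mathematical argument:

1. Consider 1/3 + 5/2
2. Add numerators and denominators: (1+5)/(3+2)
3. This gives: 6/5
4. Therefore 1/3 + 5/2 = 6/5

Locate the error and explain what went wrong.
Step 2: Add numerators and denominators: (1+5)/(3+2)

Step 2 incorrectly adds fractions by separately adding numerators and denominators. This is wrong. The correct method requires a common denominator: 1/3 + 5/2 = (1×2 + 5×3)/(3×2) = 17/6 = 17/6. The method used gives 6/5, which is different.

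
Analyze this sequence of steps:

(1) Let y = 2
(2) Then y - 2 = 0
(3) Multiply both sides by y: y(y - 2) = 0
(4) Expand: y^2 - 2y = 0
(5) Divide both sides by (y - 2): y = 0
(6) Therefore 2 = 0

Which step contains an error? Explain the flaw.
Step 5: Divide both sides by (y - 2): y = 0

Step 5 divides both sides by (y - 2). However, since y = 2, we have (y - 2) = 0. Division by zero is undefined, making this step invalid.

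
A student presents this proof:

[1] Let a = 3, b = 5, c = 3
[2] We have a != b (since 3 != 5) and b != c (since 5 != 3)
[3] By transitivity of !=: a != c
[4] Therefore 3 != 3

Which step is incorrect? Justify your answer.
Step 3: By transitivity of !=: a != c

Step 3 incorrectly applies transitivity to the '!=' relation. Transitivity states: if a R b and b R c, then a R c. However, '!=' is not transitive. Counterexample: 3 != 5 and 5 != 3, but 3 = 3 (both equal 3). Transitivity holds for relations like <, <=, =, but not for !=.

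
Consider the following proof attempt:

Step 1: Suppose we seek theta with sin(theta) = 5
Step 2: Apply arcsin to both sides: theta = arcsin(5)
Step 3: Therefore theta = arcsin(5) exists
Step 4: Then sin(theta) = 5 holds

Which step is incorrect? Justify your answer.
Step 2: Apply arcsin to both sides: theta = arcsin(5)

Step 2 applies arcsin to 5. However, arcsin(x) is only defined for x in [-1, 1] because sin(theta) can only produce values in that range. Since |5| > 1, arcsin(5) is undefined. There is no angle whose sine equals 5.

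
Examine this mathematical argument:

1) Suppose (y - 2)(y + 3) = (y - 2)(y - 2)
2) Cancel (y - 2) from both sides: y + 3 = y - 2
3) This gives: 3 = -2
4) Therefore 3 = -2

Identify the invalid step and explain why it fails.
Step 2: Cancel (y - 2) from both sides: y + 3 = y - 2

Step 2 cancels (y - 2) from both sides. This is only valid if (y - 2) ≠ 0, i.e., y ≠ 2. When y = 2, both sides equal zero regardless of the other factors. The correct approach requires considering y = 2 as a separate case.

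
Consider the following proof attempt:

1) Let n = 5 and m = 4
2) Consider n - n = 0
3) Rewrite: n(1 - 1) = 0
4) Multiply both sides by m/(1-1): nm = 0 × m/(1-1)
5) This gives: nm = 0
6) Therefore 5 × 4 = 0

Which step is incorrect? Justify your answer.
Step 4: Multiply both sides by m/(1-1): nm = 0 × m/(1-1)

Step 4 multiplies both sides by m/(1-1). However, 1-1 = 0, so this is multiplication by m/0, which is undefined. We cannot multiply by an undefined expression.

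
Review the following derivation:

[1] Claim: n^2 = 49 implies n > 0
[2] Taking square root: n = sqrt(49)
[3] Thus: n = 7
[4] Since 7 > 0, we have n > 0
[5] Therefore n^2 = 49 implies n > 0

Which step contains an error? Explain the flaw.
Step 2: Taking square root: n = sqrt(49)

Step 2 takes the square root and assumes the positive root only. The equation n^2 = 49 actually has two solutions: n = 7 and n = -7. The proof silently assumes n > 0 without justification, then uses this assumption to conclude n > 0, which is circular. The counterexample n = -7 shows the claim is false.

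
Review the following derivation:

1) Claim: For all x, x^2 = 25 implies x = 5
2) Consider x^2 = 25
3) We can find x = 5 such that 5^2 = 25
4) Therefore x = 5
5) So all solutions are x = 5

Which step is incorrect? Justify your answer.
Step 4: Therefore x = 5

Step 4 incorrectly concludes that x = 5 is the only solution. The proof shows that x = 5 is A solution (existence), but does not show it is the ONLY solution (uniqueness). In fact, x = -5 is also a solution since (-5)^2 = 25. Finding one solution doesn't prove there are no others.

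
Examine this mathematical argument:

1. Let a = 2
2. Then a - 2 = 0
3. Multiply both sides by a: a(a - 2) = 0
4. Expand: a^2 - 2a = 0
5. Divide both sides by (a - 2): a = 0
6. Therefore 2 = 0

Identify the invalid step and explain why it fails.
Step 5: Divide both sides by (a - 2): a = 0

Step 5 divides both sides by (a - 2). However, since a = 2, we have (a - 2) = 0. Division by zero is undefined, making this step invalid.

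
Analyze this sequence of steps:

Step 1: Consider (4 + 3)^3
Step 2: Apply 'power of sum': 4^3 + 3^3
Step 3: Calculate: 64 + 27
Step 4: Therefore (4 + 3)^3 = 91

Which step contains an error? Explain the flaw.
Step 2: Apply 'power of sum': 4^3 + 3^3

Step 2 incorrectly applies a non-existent rule '(a+b)^n = a^n + b^n'. This is false in general. The correct expansion uses the binomial theorem. The actual value is (4 + 3)^3 = 7^3 = 343, not 91.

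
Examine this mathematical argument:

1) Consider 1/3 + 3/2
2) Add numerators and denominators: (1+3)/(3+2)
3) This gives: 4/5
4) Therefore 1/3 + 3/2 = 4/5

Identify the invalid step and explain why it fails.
Step 2: Add numerators and denominators: (1+3)/(3+2)

Step 2 incorrectly adds fractions by separately adding numerators and denominators. This is wrong. The correct method requires a common denominator: 1/3 + 3/2 = (1×2 + 3×3)/(3×2) = 11/6 = 11/6. The method used gives 4/5, which is different.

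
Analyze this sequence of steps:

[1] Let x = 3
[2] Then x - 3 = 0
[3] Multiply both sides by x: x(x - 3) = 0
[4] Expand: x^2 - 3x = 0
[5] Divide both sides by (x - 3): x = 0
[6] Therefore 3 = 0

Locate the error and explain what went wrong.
Step 5: Divide both sides by (x - 3): x = 0

Step 5 divides both sides by (x - 3). However, since x = 3, we have (x - 3) = 0. Division by zero is undefined, making this step invalid.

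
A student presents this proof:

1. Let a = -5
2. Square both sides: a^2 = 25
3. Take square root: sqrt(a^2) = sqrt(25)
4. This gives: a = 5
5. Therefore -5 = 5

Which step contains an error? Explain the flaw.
Step 4: This gives: a = 5

Step 4 incorrectly states that sqrt(a^2) = a. The correct identity is sqrt(a^2) = |a|. Since a = -5 < 0, we have sqrt(a^2) = |-5| = 5, not a = -5.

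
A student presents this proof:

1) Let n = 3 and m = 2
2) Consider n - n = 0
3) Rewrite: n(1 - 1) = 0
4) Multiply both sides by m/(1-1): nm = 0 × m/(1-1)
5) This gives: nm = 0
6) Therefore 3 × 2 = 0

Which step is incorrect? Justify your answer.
Step 4: Multiply both sides by m/(1-1): nm = 0 × m/(1-1)

Step 4 multiplies both sides by m/(1-1). However, 1-1 = 0, so this is multiplication by m/0, which is undefined. We cannot multiply by an undefined expression.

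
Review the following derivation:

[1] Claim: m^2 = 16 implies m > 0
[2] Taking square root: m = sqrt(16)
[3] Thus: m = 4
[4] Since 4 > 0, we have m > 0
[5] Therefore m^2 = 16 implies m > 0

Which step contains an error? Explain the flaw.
Step 2: Taking square root: m = sqrt(16)

Step 2 takes the square root and assumes the positive root only. The equation m^2 = 16 actually has two solutions: m = 4 and m = -4. The proof silently assumes m > 0 without justification, then uses this assumption to conclude m > 0, which is circular. The counterexample m = -4 shows the claim is false.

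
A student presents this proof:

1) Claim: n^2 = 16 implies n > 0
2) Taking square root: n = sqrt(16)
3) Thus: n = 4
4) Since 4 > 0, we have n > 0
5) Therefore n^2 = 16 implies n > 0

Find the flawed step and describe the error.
Step 2: Taking square root: n = sqrt(16)

Step 2 takes the square root and assumes the positive root only. The equation n^2 = 16 actually has two solutions: n = 4 and n = -4. The proof silently assumes n > 0 without justification, then uses this assumption to conclude n > 0, which is circular. The counterexample n = -4 shows the claim is false.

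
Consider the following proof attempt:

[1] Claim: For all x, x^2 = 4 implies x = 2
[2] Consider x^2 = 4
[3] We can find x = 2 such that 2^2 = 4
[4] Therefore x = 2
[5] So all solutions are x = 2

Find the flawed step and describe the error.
Step 4: Therefore x = 2

Step 4 incorrectly concludes that x = 2 is the only solution. The proof shows that x = 2 is A solution (existence), but does not show it is the ONLY solution (uniqueness). In fact, x = -2 is also a solution since (-2)^2 = 4. Finding one solution doesn't prove there are no others.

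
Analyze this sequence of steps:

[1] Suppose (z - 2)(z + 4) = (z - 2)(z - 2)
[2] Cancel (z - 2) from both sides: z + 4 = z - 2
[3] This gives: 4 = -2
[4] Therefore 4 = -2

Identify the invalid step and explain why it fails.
Step 2: Cancel (z - 2) from both sides: z + 4 = z - 2

Step 2 cancels (z - 2) from both sides. This is only valid if (z - 2) ≠ 0, i.e., z ≠ 2. When z = 2, both sides equal zero regardless of the other factors. The correct approach requires considering z = 2 as a separate case.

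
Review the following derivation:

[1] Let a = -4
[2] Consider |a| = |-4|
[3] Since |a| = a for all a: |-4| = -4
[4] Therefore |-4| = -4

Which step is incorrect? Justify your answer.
Step 3: Since |a| = a for all a: |-4| = -4

Step 3 incorrectly states that |a| = a for all a. The correct definition is |a| = a when a >= 0, and |a| = -a when a < 0. Since -4 < 0, we have |-4| = -(-4) = 4, not -4.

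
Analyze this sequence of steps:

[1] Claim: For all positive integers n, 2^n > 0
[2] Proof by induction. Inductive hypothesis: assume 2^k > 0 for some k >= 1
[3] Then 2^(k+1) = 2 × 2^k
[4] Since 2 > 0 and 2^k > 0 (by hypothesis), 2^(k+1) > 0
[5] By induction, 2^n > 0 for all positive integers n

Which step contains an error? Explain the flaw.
Step 5: By induction, 2^n > 0 for all positive integers n

Step 5 concludes the proof by induction, but no base case was ever established. A valid induction proof requires: (1) a base case proving 2^1 > 0, and (2) an inductive step showing IF 2^k > 0 THEN 2^(k+1) > 0. Steps 2-4 correctly establish the inductive step, but without the base case the conclusion in step 5 does not follow.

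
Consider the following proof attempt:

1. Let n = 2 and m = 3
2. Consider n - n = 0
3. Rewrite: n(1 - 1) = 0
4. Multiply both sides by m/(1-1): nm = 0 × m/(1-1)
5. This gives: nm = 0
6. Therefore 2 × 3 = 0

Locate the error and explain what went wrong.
Step 4: Multiply both sides by m/(1-1): nm = 0 × m/(1-1)

Step 4 multiplies both sides by m/(1-1). However, 1-1 = 0, so this is multiplication by m/0, which is undefined. We cannot multiply by an undefined expression.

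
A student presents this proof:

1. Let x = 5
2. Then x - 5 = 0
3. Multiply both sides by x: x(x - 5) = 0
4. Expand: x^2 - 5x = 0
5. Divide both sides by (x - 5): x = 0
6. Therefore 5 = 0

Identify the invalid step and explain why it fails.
Step 5: Divide both sides by (x - 5): x = 0

Step 5 divides both sides by (x - 5). However, since x = 5, we have (x - 5) = 0. Division by zero is undefined, making this step invalid.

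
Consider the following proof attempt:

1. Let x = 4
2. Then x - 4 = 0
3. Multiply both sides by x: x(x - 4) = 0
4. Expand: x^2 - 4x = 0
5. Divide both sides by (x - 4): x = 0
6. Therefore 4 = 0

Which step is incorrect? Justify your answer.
Step 5: Divide both sides by (x - 4): x = 0

Step 5 divides both sides by (x - 4). However, since x = 4, we have (x - 4) = 0. Division by zero is undefined, making this step invalid.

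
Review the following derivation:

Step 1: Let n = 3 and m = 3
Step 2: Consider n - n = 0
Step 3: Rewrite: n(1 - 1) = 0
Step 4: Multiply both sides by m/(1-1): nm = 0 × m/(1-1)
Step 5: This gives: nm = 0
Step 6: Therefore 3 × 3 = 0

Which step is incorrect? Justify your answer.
Step 4: Multiply both sides by m/(1-1): nm = 0 × m/(1-1)

Step 4 multiplies both sides by m/(1-1). However, 1-1 = 0, so this is multiplication by m/0, which is undefined. We cannot multiply by an undefined expression.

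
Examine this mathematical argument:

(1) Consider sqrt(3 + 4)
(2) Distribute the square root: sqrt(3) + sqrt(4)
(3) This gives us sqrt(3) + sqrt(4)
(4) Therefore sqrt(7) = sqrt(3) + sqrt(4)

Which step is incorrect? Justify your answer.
Step 2: Distribute the square root: sqrt(3) + sqrt(4)

Step 2 incorrectly 'distributes' the square root over addition. The square root function does not distribute: sqrt(a + b) ≠ sqrt(a) + sqrt(b). In fact, sqrt(3 + 4) = sqrt(7) ≈ 2.6458, while sqrt(3) + sqrt(4) ≈ 3.7321.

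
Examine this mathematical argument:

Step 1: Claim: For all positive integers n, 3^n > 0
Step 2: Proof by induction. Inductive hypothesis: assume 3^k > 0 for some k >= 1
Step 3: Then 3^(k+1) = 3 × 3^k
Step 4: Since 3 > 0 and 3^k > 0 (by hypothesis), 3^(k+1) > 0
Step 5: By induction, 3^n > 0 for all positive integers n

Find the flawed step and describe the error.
Step 5: By induction, 3^n > 0 for all positive integers n

Step 5 concludes the proof by induction, but no base case was ever established. A valid induction proof requires: (1) a base case proving 3^1 > 0, and (2) an inductive step showing IF 3^k > 0 THEN 3^(k+1) > 0. Steps 2-4 correctly establish the inductive step, but without the base case the conclusion in step 5 does not follow.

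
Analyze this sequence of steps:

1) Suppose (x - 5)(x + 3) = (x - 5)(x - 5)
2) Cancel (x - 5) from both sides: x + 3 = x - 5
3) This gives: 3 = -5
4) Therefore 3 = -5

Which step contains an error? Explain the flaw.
Step 2: Cancel (x - 5) from both sides: x + 3 = x - 5

Step 2 cancels (x - 5) from both sides. This is only valid if (x - 5) ≠ 0, i.e., x ≠ 5. When x = 5, both sides equal zero regardless of the other factors. The correct approach requires considering x = 5 as a separate case.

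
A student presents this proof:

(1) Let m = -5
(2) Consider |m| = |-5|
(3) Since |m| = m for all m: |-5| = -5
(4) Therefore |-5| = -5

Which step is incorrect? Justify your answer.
Step 3: Since |m| = m for all m: |-5| = -5

Step 3 incorrectly states that |m| = m for all m. The correct definition is |m| = m when m >= 0, and |m| = -m when m < 0. Since -5 < 0, we have |-5| = -(-5) = 5, not -5.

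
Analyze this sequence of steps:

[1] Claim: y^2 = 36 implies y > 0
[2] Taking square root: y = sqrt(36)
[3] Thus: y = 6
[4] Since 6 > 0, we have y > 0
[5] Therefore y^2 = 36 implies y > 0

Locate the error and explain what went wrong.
Step 2: Taking square root: y = sqrt(36)

Step 2 takes the square root and assumes the positive root only. The equation y^2 = 36 actually has two solutions: y = 6 and y = -6. The proof silently assumes y > 0 without justification, then uses this assumption to conclude y > 0, which is circular. The counterexample y = -6 shows the claim is false.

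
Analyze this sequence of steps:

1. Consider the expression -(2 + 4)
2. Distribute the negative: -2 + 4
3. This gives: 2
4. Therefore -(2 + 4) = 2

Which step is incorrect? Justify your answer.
Step 2: Distribute the negative: -2 + 4

Step 2 incorrectly distributes the negative sign. The correct distribution is -(2 + 4) = -2 - 4 = -6. The negative must be applied to both terms, not just the first. The error treats -(2 + 4) as -2 + 4, which equals 2 instead of -6.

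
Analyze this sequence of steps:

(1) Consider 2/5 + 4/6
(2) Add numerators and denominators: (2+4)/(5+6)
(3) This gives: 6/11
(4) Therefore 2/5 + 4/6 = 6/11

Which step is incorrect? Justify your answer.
Step 2: Add numerators and denominators: (2+4)/(5+6)

Step 2 incorrectly adds fractions by separately adding numerators and denominators. This is wrong. The correct method requires a common denominator: 2/5 + 4/6 = (2×6 + 4×5)/(5×6) = 32/30 = 16/15. The method used gives 6/11, which is different.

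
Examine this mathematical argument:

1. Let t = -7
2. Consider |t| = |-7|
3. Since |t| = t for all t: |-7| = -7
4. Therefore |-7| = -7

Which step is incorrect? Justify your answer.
Step 3: Since |t| = t for all t: |-7| = -7

Step 3 incorrectly states that |t| = t for all t. The correct definition is |t| = t when t >= 0, and |t| = -t when t < 0. Since -7 < 0, we have |-7| = -(-7) = 7, not -7.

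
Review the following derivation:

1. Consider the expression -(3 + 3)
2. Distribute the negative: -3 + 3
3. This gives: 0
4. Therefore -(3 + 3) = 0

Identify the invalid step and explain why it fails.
Step 2: Distribute the negative: -3 + 3

Step 2 incorrectly distributes the negative sign. The correct distribution is -(3 + 3) = -3 - 3 = -6. The negative must be applied to both terms, not just the first. The error treats -(3 + 3) as -3 + 3, which equals 0 instead of -6.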